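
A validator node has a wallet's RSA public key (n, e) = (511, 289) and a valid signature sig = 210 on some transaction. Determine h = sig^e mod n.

210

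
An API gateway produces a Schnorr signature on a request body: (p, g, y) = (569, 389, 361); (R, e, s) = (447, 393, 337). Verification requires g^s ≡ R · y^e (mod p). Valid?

yes

g^s mod p:
389^2 = 151321 ≡ 536
389^4 ≡ 536^2 = 287296 ≡ 520
389^8 ≡ 520^2 = 270400 ≡ 125
389^16 ≡ 125^2 = 15625 ≡ 262
389^32 ≡ 262^2 = 68644 ≡ 364
389^64 ≡ 364^2 = 132496 ≡ 488
389^128 ≡ 488^2 = 238144 ≡ 302
389^256 ≡ 302^2 = 91204 ≡ 164
337 = 256 + 64 + 16 + 1, so 389^337 ≡ 164·488·262·389 ≡ 457 (mod 569)
R · y^e mod p:
361^2 = 130321 ≡ 20
361^4 ≡ 20^2 = 400
361^8 ≡ 400^2 = 160000 ≡ 111
361^16 ≡ 111^2 = 12321 ≡ 372
361^32 ≡ 372^2 = 138384 ≡ 117
361^64 ≡ 117^2 = 13689 ≡ 33
361^128 ≡ 33^2 = 1089 ≡ 520
361^256 ≡ 520^2 = 270400 ≡ 125
393 = 256 + 128 + 8 + 1, so 361^393 ≡ 125·520·111·361 ≡ 430 (mod 569)
447·430 = 192210 ≡ 457 (mod 569)
457 ≡ 457 (mod 569); signature holds.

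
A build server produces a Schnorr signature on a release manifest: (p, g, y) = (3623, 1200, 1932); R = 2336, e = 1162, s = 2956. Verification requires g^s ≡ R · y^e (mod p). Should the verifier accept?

accept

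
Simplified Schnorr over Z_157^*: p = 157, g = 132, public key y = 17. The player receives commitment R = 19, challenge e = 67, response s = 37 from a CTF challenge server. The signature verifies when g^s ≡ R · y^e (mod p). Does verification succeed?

passes

g^s mod p:
132^2 = 17424 ≡ 154
132^4 ≡ 154^2 = 23716 ≡ 9
132^8 ≡ 9^2 = 81
132^16 ≡ 81^2 = 6561 ≡ 124
132^32 ≡ 124^2 = 15376 ≡ 147
37 = 32 + 4 + 1, so 132^37 ≡ 147·9·132 ≡ 52 (mod 157)
R · y^e mod p:
17^2 = 289 ≡ 132
17^4 ≡ 132^2 = 17424 ≡ 154
17^8 ≡ 154^2 = 23716 ≡ 9
17^16 ≡ 9^2 = 81
17^32 ≡ 81^2 = 6561 ≡ 124
17^64 ≡ 124^2 = 15376 ≡ 147
67 = 64 + 2 + 1, so 17^67 ≡ 147·132·17 ≡ 11 (mod 157)
19·11 = 209 ≡ 52 (mod 157)
52 ≡ 52 (mod 157); signature holds.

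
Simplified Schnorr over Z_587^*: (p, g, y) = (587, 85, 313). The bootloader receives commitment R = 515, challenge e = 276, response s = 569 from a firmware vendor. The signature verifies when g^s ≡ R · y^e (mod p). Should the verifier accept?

reject

g^s mod p:
Squares mod 587: 85^1≡85, 85^2≡181, 85^4≡476, 85^8≡581, 85^16≡36, 85^32≡122, 85^64≡209, 85^128≡243, 85^256≡349, 85^512≡292
569 = 512 + 32 + 16 + 8 + 1, so 85^569 ≡ 292·122·36·581·85 ≡ 479 (mod 587)
R · y^e mod p:
Squares mod 587: 313^1≡313, 313^2≡527, 313^4≡78, 313^8≡214, 313^16≡10, 313^32≡100, 313^64≡21, 313^128≡441, 313^256≡184
276 = 256 + 16 + 4, so 313^276 ≡ 184·10·78 ≡ 292 (mod 587)
515·292 = 150380 ≡ 108 (mod 587)
479 ≠ 108; the check fails.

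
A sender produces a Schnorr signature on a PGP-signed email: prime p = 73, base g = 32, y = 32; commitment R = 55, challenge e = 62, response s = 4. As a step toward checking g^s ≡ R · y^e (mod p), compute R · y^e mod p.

4

32^2 = 1024 ≡ 2
32^4 ≡ 2^2 = 4
32^8 ≡ 4^2 = 16
32^16 ≡ 16^2 = 256 ≡ 37
32^32 ≡ 37^2 = 1369 ≡ 55
62 = 32 + 16 + 8 + 4 + 2, so 32^62 ≡ 55·37·16·4·2 ≡ 16 (mod 73)
R · y^e ≡ 55·16 = 880 ≡ 4 (mod 73)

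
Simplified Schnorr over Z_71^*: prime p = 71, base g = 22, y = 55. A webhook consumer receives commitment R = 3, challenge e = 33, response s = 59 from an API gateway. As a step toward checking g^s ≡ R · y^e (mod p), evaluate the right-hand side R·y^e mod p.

55^2 = 3025 ≡ 43
55^4 ≡ 43^2 = 1849 ≡ 3
55^8 ≡ 3^2 = 9
55^16 ≡ 9^2 = 81 ≡ 10
55^32 ≡ 10^2 = 100 ≡ 29
33 = 32 + 1, so 55^33 ≡ 29·55 ≡ 33 (mod 71)
R · y^e ≡ 3·33 = 99 ≡ 28 (mod 71)

28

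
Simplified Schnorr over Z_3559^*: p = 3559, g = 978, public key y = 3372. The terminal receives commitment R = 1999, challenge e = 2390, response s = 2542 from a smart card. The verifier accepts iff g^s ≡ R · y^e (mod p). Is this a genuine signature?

genuine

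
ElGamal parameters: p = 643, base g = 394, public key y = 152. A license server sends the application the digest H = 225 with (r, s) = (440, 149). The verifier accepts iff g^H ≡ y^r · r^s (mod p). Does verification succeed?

fails

Left side g^H mod p:
394^2 = 155236 ≡ 273
394^4 ≡ 273^2 = 74529 ≡ 584
394^8 ≡ 584^2 = 341056 ≡ 266
394^16 ≡ 266^2 = 70756 ≡ 26
394^32 ≡ 26^2 = 676 ≡ 33
394^64 ≡ 33^2 = 1089 ≡ 446
394^128 ≡ 446^2 = 198916 ≡ 229
225 = 128 + 64 + 32 + 1, so 394^225 ≡ 229·446·33·394 ≡ 163 (mod 643)
Right side y^r · r^s mod p:
152^2 = 23104 ≡ 599
152^4 ≡ 599^2 = 358801 ≡ 7
152^8 ≡ 7^2 = 49
152^16 ≡ 49^2 = 2401 ≡ 472
152^32 ≡ 472^2 = 222784 ≡ 306
152^64 ≡ 306^2 = 93636 ≡ 401
152^128 ≡ 401^2 = 160801 ≡ 51
152^256 ≡ 51^2 = 2601 ≡ 29
440 = 256 + 128 + 32 + 16 + 8, so 152^440 ≡ 29·51·306·472·49 ≡ 31 (mod 643)
440^2 = 193600 ≡ 57
440^4 ≡ 57^2 = 3249 ≡ 34
440^8 ≡ 34^2 = 1156 ≡ 513
440^16 ≡ 513^2 = 263169 ≡ 182
440^32 ≡ 182^2 = 33124 ≡ 331
440^64 ≡ 331^2 = 109561 ≡ 251
440^128 ≡ 251^2 = 63001 ≡ 630
149 = 128 + 16 + 4 + 1, so 440^149 ≡ 630·182·34·440 ≡ 504 (mod 643)
31·504 = 15624 ≡ 192 (mod 643)
163 ≠ 192, so verification fails.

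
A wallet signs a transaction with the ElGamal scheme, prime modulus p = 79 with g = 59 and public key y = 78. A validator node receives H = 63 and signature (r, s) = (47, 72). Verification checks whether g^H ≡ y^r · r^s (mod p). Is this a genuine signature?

Left side g^H mod p:
59^63 mod 79 = 27
Right side y^r · r^s mod p:
78^47 mod 79 = 78
47^72 mod 79 = 38
78·38 = 2964 ≡ 41 (mod 79)
27 ≠ 41, so verification fails.

forged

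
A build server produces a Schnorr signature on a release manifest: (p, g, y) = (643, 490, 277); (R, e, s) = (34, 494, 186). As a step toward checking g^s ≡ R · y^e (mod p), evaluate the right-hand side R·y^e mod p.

625

Squares mod 643: 277^1≡277, 277^2≡212, 277^4≡577, 277^8≡498, 277^16≡449, 277^32≡342, 277^64≡581, 277^128≡629, 277^256≡196
494 = 256 + 128 + 64 + 32 + 8 + 4 + 2, so 277^494 ≡ 196·629·581·342·498·577·212 ≡ 529 (mod 643)
R · y^e ≡ 34·529 = 17986 ≡ 625 (mod 643)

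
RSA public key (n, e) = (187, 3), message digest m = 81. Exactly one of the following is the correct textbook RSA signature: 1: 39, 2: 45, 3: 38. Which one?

3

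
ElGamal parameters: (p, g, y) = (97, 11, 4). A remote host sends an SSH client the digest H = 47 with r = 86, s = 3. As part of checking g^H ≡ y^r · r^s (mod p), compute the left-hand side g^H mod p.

53

11^2 = 121 ≡ 24
11^4 ≡ 24^2 = 576 ≡ 91
11^8 ≡ 91^2 = 8281 ≡ 36
11^16 ≡ 36^2 = 1296 ≡ 35
11^32 ≡ 35^2 = 1225 ≡ 61
47 = 32 + 8 + 4 + 2 + 1, so 11^47 ≡ 61·36·91·24·11 ≡ 53 (mod 97)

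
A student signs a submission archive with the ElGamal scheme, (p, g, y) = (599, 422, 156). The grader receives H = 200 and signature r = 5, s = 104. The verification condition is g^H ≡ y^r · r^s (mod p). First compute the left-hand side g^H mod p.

425

Squares mod 599: 422^1≡422, 422^2≡181, 422^4≡415, 422^8≡312, 422^16≡306, 422^32≡192, 422^64≡325, 422^128≡201
200 = 128 + 64 + 8, so 422^200 ≡ 201·325·312 ≡ 425 (mod 599)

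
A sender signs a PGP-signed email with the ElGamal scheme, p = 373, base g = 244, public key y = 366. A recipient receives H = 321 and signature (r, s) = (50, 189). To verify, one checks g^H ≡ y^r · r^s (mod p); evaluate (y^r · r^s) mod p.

Squares mod 373: 366^1≡366, 366^2≡49, 366^4≡163, 366^8≡86, 366^16≡309, 366^32≡366
50 = 32 + 16 + 2, so 366^50 ≡ 366·309·49 ≡ 318 (mod 373)
Squares mod 373: 50^1≡50, 50^2≡262, 50^4≡12, 50^8≡144, 50^16≡221, 50^32≡351, 50^64≡111, 50^128≡12
189 = 128 + 32 + 16 + 8 + 4 + 1, so 50^189 ≡ 12·351·221·144·12·50 ≡ 328 (mod 373)
y^r · r^s ≡ 318·328 = 104304 ≡ 237 (mod 373)

237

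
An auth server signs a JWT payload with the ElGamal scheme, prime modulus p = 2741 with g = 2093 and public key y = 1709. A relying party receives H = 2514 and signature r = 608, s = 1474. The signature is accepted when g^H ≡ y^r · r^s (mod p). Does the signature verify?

Left side g^H mod p:
2093^2514 mod 2741 = 2692
Right side y^r · r^s mod p:
1709^608 mod 2741 = 2217
608^1474 mod 2741 = 558
2217·558 = 1237086 ≡ 895 (mod 2741)
2692 ≠ 895, so verification fails.

does not verify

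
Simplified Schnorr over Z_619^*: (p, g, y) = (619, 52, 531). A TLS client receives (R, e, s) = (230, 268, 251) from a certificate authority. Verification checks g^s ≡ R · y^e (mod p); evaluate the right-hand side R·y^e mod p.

Squares mod 619: 531^1≡531, 531^2≡316, 531^4≡197, 531^8≡431, 531^16≡61, 531^32≡7, 531^64≡49, 531^128≡544, 531^256≡54
268 = 256 + 8 + 4, so 531^268 ≡ 54·431·197 ≡ 45 (mod 619)
R · y^e ≡ 230·45 = 10350 ≡ 446 (mod 619)

446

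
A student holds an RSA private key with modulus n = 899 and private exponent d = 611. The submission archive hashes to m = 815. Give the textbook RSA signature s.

820

Squares mod 899: m^1≡815, m^2≡763, m^4≡516, m^8≡152, m^16≡629, m^32≡81, m^64≡268, m^128≡803, m^256≡226, m^512≡732
611 = 512 + 64 + 32 + 2 + 1, so m^611 ≡ 732·268·81·763·815 ≡ 820 (mod 899)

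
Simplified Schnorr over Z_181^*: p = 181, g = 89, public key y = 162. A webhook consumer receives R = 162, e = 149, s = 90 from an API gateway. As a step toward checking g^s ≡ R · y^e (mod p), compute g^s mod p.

180

89^2 = 7921 ≡ 138
89^4 ≡ 138^2 = 19044 ≡ 39
89^8 ≡ 39^2 = 1521 ≡ 73
89^16 ≡ 73^2 = 5329 ≡ 80
89^32 ≡ 80^2 = 6400 ≡ 65
89^64 ≡ 65^2 = 4225 ≡ 62
90 = 64 + 16 + 8 + 2, so 89^90 ≡ 62·80·73·138 ≡ 180 (mod 181)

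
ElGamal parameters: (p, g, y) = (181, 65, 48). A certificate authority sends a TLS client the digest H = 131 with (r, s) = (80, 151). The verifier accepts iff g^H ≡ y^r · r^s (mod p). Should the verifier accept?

Left side g^H mod p:
65^2 = 4225 ≡ 62
65^4 ≡ 62^2 = 3844 ≡ 43
65^8 ≡ 43^2 = 1849 ≡ 39
65^16 ≡ 39^2 = 1521 ≡ 73
65^32 ≡ 73^2 = 5329 ≡ 80
65^64 ≡ 80^2 = 6400 ≡ 65
65^128 ≡ 65^2 = 4225 ≡ 62
131 = 128 + 2 + 1, so 65^131 ≡ 62·62·65 ≡ 80 (mod 181)
Right side y^r · r^s mod p:
48^2 = 2304 ≡ 132
48^4 ≡ 132^2 = 17424 ≡ 48
48^8 ≡ 48^2 = 2304 ≡ 132
48^16 ≡ 132^2 = 17424 ≡ 48
48^32 ≡ 48^2 = 2304 ≡ 132
48^64 ≡ 132^2 = 17424 ≡ 48
80 = 64 + 16, so 48^80 ≡ 48·48 ≡ 132 (mod 181)
80^2 = 6400 ≡ 65
80^4 ≡ 65^2 = 4225 ≡ 62
80^8 ≡ 62^2 = 3844 ≡ 43
80^16 ≡ 43^2 = 1849 ≡ 39
80^32 ≡ 39^2 = 1521 ≡ 73
80^64 ≡ 73^2 = 5329 ≡ 80
80^128 ≡ 80^2 = 6400 ≡ 65
151 = 128 + 16 + 4 + 2 + 1, so 80^151 ≡ 65·39·62·65·80 ≡ 39 (mod 181)
132·39 = 5148 ≡ 80 (mod 181)
80 ≡ 80 (mod 181), so the signature is genuine.

accept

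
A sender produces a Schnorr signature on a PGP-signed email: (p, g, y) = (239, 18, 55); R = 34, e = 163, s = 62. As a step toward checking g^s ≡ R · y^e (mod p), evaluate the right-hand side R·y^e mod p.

Squares mod 239: 55^1≡55, 55^2≡157, 55^4≡32, 55^8≡68, 55^16≡83, 55^32≡197, 55^64≡91, 55^128≡155
163 = 128 + 32 + 2 + 1, so 55^163 ≡ 155·197·157·55 ≡ 145 (mod 239)
R · y^e ≡ 34·145 = 4930 ≡ 150 (mod 239)

150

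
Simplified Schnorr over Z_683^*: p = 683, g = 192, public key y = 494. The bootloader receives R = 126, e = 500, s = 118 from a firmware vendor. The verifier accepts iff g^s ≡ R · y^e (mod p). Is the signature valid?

g^s mod p:
192^2 = 36864 ≡ 665
192^4 ≡ 665^2 = 442225 ≡ 324
192^8 ≡ 324^2 = 104976 ≡ 477
192^16 ≡ 477^2 = 227529 ≡ 90
192^32 ≡ 90^2 = 8100 ≡ 587
192^64 ≡ 587^2 = 344569 ≡ 337
118 = 64 + 32 + 16 + 4 + 2, so 192^118 ≡ 337·587·90·324·665 ≡ 327 (mod 683)
R · y^e mod p:
494^2 = 244036 ≡ 205
494^4 ≡ 205^2 = 42025 ≡ 362
494^8 ≡ 362^2 = 131044 ≡ 591
494^16 ≡ 591^2 = 349281 ≡ 268
494^32 ≡ 268^2 = 71824 ≡ 109
494^64 ≡ 109^2 = 11881 ≡ 270
494^128 ≡ 270^2 = 72900 ≡ 502
494^256 ≡ 502^2 = 252004 ≡ 660
500 = 256 + 128 + 64 + 32 + 16 + 4, so 494^500 ≡ 660·502·270·109·268·362 ≡ 108 (mod 683)
126·108 = 13608 ≡ 631 (mod 683)
327 ≠ 631; the check fails.

invalid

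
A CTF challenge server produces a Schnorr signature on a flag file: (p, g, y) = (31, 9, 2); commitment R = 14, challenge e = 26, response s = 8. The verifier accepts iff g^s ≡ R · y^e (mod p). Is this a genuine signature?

g^s mod p:
9^2 = 81 ≡ 19
9^4 ≡ 19^2 = 361 ≡ 20
9^8 ≡ 20^2 = 400 ≡ 28
R · y^e mod p:
2^2 = 4
2^4 ≡ 4^2 = 16
2^8 ≡ 16^2 = 256 ≡ 8
2^16 ≡ 8^2 = 64 ≡ 2
26 = 16 + 8 + 2, so 2^26 ≡ 2·8·4 ≡ 2 (mod 31)
14·2 = 28 ≡ 28 (mod 31)
28 ≡ 28 (mod 31); signature holds.

genuine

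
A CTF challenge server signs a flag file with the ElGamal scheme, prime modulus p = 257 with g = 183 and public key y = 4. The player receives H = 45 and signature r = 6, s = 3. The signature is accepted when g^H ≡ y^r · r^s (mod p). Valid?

no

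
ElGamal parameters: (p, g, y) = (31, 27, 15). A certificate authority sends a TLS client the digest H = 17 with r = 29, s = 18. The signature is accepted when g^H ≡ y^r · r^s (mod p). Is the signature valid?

valid

Left side g^H mod p:
27^2 = 729 ≡ 16
27^4 ≡ 16^2 = 256 ≡ 8
27^8 ≡ 8^2 = 64 ≡ 2
27^16 ≡ 2^2 = 4
17 = 16 + 1, so 27^17 ≡ 4·27 ≡ 15 (mod 31)
Right side y^r · r^s mod p:
15^2 = 225 ≡ 8
15^4 ≡ 8^2 = 64 ≡ 2
15^8 ≡ 2^2 = 4
15^16 ≡ 4^2 = 16
29 = 16 + 8 + 4 + 1, so 15^29 ≡ 16·4·2·15 ≡ 29 (mod 31)
29^2 = 841 ≡ 4
29^4 ≡ 4^2 = 16
29^8 ≡ 16^2 = 256 ≡ 8
29^16 ≡ 8^2 = 64 ≡ 2
18 = 16 + 2, so 29^18 ≡ 2·4 ≡ 8 (mod 31)
29·8 = 232 ≡ 15 (mod 31)
15 ≡ 15 (mod 31), so the signature is genuine.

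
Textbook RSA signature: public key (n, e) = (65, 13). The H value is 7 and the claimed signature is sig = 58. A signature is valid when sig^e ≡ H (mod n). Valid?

no

Squares mod 65: sig^1≡58, sig^2≡49, sig^4≡61, sig^8≡16
13 = 8 + 4 + 1, so sig^13 ≡ 16·61·58 ≡ 58 (mod 65)
sig^13 mod 65 = 58, but H = 7.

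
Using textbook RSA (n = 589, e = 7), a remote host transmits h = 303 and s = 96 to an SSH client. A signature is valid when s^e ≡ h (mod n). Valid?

no

s^2 ≡ 96^2 = 9216 ≡ 381
s^4 ≡ 381^2 = 145161 ≡ 267
7 = 4 + 2 + 1, so s^7 ≡ 267·381·96 ≡ 172 (mod 589)
The recovered value 172 does not match the digest 303.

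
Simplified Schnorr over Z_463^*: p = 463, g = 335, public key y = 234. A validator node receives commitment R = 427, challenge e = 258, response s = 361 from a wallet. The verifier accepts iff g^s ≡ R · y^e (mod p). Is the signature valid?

valid

g^s mod p:
Squares mod 463: 335^1≡335, 335^2≡179, 335^4≡94, 335^8≡39, 335^16≡132, 335^32≡293, 335^64≡194, 335^128≡133, 335^256≡95
361 = 256 + 64 + 32 + 8 + 1, so 335^361 ≡ 95·194·293·39·335 ≡ 269 (mod 463)
R · y^e mod p:
Squares mod 463: 234^1≡234, 234^2≡122, 234^4≡68, 234^8≡457, 234^16≡36, 234^32≡370, 234^64≡315, 234^128≡143, 234^256≡77
258 = 256 + 2, so 234^258 ≡ 77·122 ≡ 134 (mod 463)
427·134 = 57218 ≡ 269 (mod 463)
269 ≡ 269 (mod 463); signature holds.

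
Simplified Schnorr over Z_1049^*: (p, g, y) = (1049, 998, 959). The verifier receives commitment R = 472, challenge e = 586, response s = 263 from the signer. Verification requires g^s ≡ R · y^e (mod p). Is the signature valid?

g^s mod p:
998^2 = 996004 ≡ 503
998^4 ≡ 503^2 = 253009 ≡ 200
998^8 ≡ 200^2 = 40000 ≡ 138
998^16 ≡ 138^2 = 19044 ≡ 162
998^32 ≡ 162^2 = 26244 ≡ 19
998^64 ≡ 19^2 = 361
998^128 ≡ 361^2 = 130321 ≡ 245
998^256 ≡ 245^2 = 60025 ≡ 232
263 = 256 + 4 + 2 + 1, so 998^263 ≡ 232·200·503·998 ≡ 51 (mod 1049)
R · y^e mod p:
959^2 = 919681 ≡ 757
959^4 ≡ 757^2 = 573049 ≡ 295
959^8 ≡ 295^2 = 87025 ≡ 1007
959^16 ≡ 1007^2 = 1014049 ≡ 715
959^32 ≡ 715^2 = 511225 ≡ 362
959^64 ≡ 362^2 = 131044 ≡ 968
959^128 ≡ 968^2 = 937024 ≡ 267
959^256 ≡ 267^2 = 71289 ≡ 1006
959^512 ≡ 1006^2 = 1012036 ≡ 800
586 = 512 + 64 + 8 + 2, so 959^586 ≡ 800·968·1007·757 ≡ 514 (mod 1049)
472·514 = 242608 ≡ 289 (mod 1049)
51 ≠ 289; the check fails.

invalid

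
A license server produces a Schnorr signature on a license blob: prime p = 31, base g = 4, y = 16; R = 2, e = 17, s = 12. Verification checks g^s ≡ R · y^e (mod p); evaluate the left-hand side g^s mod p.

16

4^2 = 16
4^4 ≡ 16^2 = 256 ≡ 8
4^8 ≡ 8^2 = 64 ≡ 2
12 = 8 + 4, so 4^12 ≡ 2·8 ≡ 16 (mod 31)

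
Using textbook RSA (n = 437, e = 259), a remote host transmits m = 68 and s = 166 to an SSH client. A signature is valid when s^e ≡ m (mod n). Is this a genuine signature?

forged

Squares mod 437: s^1≡166, s^2≡25, s^4≡188, s^8≡384, s^16≡187, s^32≡9, s^64≡81, s^128≡6, s^256≡36
259 = 256 + 2 + 1, so s^259 ≡ 36·25·166 ≡ 383 (mod 437)
s^259 mod 437 = 383, but m = 68.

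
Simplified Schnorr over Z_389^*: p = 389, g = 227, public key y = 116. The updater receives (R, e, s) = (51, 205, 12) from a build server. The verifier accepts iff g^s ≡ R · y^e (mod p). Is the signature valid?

valid

g^s mod p:
227^2 = 51529 ≡ 181
227^4 ≡ 181^2 = 32761 ≡ 85
227^8 ≡ 85^2 = 7225 ≡ 223
12 = 8 + 4, so 227^12 ≡ 223·85 ≡ 283 (mod 389)
R · y^e mod p:
116^2 = 13456 ≡ 230
116^4 ≡ 230^2 = 52900 ≡ 385
116^8 ≡ 385^2 = 148225 ≡ 16
116^16 ≡ 16^2 = 256
116^32 ≡ 256^2 = 65536 ≡ 184
116^64 ≡ 184^2 = 33856 ≡ 13
116^128 ≡ 13^2 = 169
205 = 128 + 64 + 8 + 4 + 1, so 116^205 ≡ 169·13·16·385·116 ≡ 242 (mod 389)
51·242 = 12342 ≡ 283 (mod 389)
283 ≡ 283 (mod 389); signature holds.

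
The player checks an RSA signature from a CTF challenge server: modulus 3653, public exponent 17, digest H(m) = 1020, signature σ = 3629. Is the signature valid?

valid

σ^17 mod 3653 = 1020
σ^17 mod 3653 = 1020 matches H(m).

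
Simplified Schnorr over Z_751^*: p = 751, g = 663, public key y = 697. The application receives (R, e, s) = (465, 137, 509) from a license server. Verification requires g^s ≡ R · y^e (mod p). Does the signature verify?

verifies

g^s mod p:
663^2 = 439569 ≡ 234
663^4 ≡ 234^2 = 54756 ≡ 684
663^8 ≡ 684^2 = 467856 ≡ 734
663^16 ≡ 734^2 = 538756 ≡ 289
663^32 ≡ 289^2 = 83521 ≡ 160
663^64 ≡ 160^2 = 25600 ≡ 66
663^128 ≡ 66^2 = 4356 ≡ 601
663^256 ≡ 601^2 = 361201 ≡ 721
509 = 256 + 128 + 64 + 32 + 16 + 8 + 4 + 1, so 663^509 ≡ 721·601·66·160·289·734·684·663 ≡ 319 (mod 751)
R · y^e mod p:
697^2 = 485809 ≡ 663
697^4 ≡ 663^2 = 439569 ≡ 234
697^8 ≡ 234^2 = 54756 ≡ 684
697^16 ≡ 684^2 = 467856 ≡ 734
697^32 ≡ 734^2 = 538756 ≡ 289
697^64 ≡ 289^2 = 83521 ≡ 160
697^128 ≡ 160^2 = 25600 ≡ 66
137 = 128 + 8 + 1, so 697^137 ≡ 66·684·697 ≡ 721 (mod 751)
465·721 = 335265 ≡ 319 (mod 751)
319 ≡ 319 (mod 751); signature holds.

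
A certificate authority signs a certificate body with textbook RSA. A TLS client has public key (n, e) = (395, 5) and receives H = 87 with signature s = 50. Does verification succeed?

Squares mod 395: s^1≡50, s^2≡130, s^4≡310
5 = 4 + 1, so s^5 ≡ 310·50 ≡ 95 (mod 395)
The recovered value 95 does not match the digest 87.

fails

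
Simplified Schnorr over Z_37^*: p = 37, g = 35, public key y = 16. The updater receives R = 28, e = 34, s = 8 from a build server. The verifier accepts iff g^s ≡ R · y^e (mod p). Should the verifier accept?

reject

g^s mod p:
35^8 mod 37 = 34
R · y^e mod p:
16^34 mod 37 = 12
28·12 = 336 ≡ 3 (mod 37)
34 ≠ 3; the check fails.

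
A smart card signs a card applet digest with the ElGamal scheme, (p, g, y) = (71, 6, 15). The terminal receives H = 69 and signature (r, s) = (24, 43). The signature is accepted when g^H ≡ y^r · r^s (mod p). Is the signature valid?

valid

Left side g^H mod p:
6^2 = 36
6^4 ≡ 36^2 = 1296 ≡ 18
6^8 ≡ 18^2 = 324 ≡ 40
6^16 ≡ 40^2 = 1600 ≡ 38
6^32 ≡ 38^2 = 1444 ≡ 24
6^64 ≡ 24^2 = 576 ≡ 8
69 = 64 + 4 + 1, so 6^69 ≡ 8·18·6 ≡ 12 (mod 71)
Right side y^r · r^s mod p:
15^2 = 225 ≡ 12
15^4 ≡ 12^2 = 144 ≡ 2
15^8 ≡ 2^2 = 4
15^16 ≡ 4^2 = 16
24 = 16 + 8, so 15^24 ≡ 16·4 ≡ 64 (mod 71)
24^2 = 576 ≡ 8
24^4 ≡ 8^2 = 64
24^8 ≡ 64^2 = 4096 ≡ 49
24^16 ≡ 49^2 = 2401 ≡ 58
24^32 ≡ 58^2 = 3364 ≡ 27
43 = 32 + 8 + 2 + 1, so 24^43 ≡ 27·49·8·24 ≡ 49 (mod 71)
64·49 = 3136 ≡ 12 (mod 71)
12 ≡ 12 (mod 71), so the signature is genuine.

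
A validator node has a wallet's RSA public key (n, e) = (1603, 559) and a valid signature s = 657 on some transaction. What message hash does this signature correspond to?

601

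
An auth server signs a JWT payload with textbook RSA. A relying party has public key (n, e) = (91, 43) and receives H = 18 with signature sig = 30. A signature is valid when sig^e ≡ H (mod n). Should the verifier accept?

sig^2 ≡ 30^2 = 900 ≡ 81
sig^4 ≡ 81^2 = 6561 ≡ 9
sig^8 ≡ 9^2 = 81
sig^16 ≡ 81^2 = 6561 ≡ 9
sig^32 ≡ 9^2 = 81
43 = 32 + 8 + 2 + 1, so sig^43 ≡ 81·81·81·30 ≡ 30 (mod 91)
sig^43 mod 91 = 30, but H = 18.

reject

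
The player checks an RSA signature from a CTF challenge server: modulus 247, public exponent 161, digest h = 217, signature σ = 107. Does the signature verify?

σ^161 mod 247 = 217
σ^161 mod 247 = 217 matches h.

verifies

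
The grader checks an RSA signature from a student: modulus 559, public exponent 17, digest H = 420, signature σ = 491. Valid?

σ^2 ≡ 491^2 = 241081 ≡ 152
σ^4 ≡ 152^2 = 23104 ≡ 185
σ^8 ≡ 185^2 = 34225 ≡ 126
σ^16 ≡ 126^2 = 15876 ≡ 224
17 = 16 + 1, so σ^17 ≡ 224·491 ≡ 420 (mod 559)
420 = H, so the signature checks out.

yes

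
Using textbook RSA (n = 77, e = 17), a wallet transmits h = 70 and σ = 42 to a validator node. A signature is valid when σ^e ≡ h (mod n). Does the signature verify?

verifies

σ^17 mod 77 = 70
70 = h, so the signature checks out.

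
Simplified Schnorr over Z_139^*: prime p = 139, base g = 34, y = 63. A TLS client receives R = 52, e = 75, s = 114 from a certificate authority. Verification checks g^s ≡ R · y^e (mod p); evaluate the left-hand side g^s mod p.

45

Squares mod 139: 34^1≡34, 34^2≡44, 34^4≡129, 34^8≡100, 34^16≡131, 34^32≡64, 34^64≡65
114 = 64 + 32 + 16 + 2, so 34^114 ≡ 65·64·131·44 ≡ 45 (mod 139)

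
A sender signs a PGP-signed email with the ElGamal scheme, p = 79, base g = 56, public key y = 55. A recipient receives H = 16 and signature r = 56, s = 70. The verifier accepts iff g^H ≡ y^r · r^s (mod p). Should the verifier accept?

reject

Left side g^H mod p:
56^2 = 3136 ≡ 55
56^4 ≡ 55^2 = 3025 ≡ 23
56^8 ≡ 23^2 = 529 ≡ 55
56^16 ≡ 55^2 = 3025 ≡ 23
Right side y^r · r^s mod p:
55^2 = 3025 ≡ 23
55^4 ≡ 23^2 = 529 ≡ 55
55^8 ≡ 55^2 = 3025 ≡ 23
55^16 ≡ 23^2 = 529 ≡ 55
55^32 ≡ 55^2 = 3025 ≡ 23
56 = 32 + 16 + 8, so 55^56 ≡ 23·55·23 ≡ 23 (mod 79)
56^2 = 3136 ≡ 55
56^4 ≡ 55^2 = 3025 ≡ 23
56^8 ≡ 23^2 = 529 ≡ 55
56^16 ≡ 55^2 = 3025 ≡ 23
56^32 ≡ 23^2 = 529 ≡ 55
56^64 ≡ 55^2 = 3025 ≡ 23
70 = 64 + 4 + 2, so 56^70 ≡ 23·23·55 ≡ 23 (mod 79)
23·23 = 529 ≡ 55 (mod 79)
23 ≠ 55, so verification fails.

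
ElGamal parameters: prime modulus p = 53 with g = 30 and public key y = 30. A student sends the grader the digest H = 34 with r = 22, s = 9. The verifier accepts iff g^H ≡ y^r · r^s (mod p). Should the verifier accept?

Left side g^H mod p:
30^2 = 900 ≡ 52
30^4 ≡ 52^2 = 2704 ≡ 1
30^8 ≡ 1^2 = 1
30^16 ≡ 1^2 = 1
30^32 ≡ 1^2 = 1
34 = 32 + 2, so 30^34 ≡ 1·52 ≡ 52 (mod 53)
Right side y^r · r^s mod p:
30^2 = 900 ≡ 52
30^4 ≡ 52^2 = 2704 ≡ 1
30^8 ≡ 1^2 = 1
30^16 ≡ 1^2 = 1
22 = 16 + 4 + 2, so 30^22 ≡ 1·1·52 ≡ 52 (mod 53)
22^2 = 484 ≡ 7
22^4 ≡ 7^2 = 49
22^8 ≡ 49^2 = 2401 ≡ 16
9 = 8 + 1, so 22^9 ≡ 16·22 ≡ 34 (mod 53)
52·34 = 1768 ≡ 19 (mod 53)
52 ≠ 19, so verification fails.

reject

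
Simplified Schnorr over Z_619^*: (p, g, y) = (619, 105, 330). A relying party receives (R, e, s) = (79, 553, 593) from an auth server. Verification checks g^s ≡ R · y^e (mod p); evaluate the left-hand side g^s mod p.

105^2 = 11025 ≡ 502
105^4 ≡ 502^2 = 252004 ≡ 71
105^8 ≡ 71^2 = 5041 ≡ 89
105^16 ≡ 89^2 = 7921 ≡ 493
105^32 ≡ 493^2 = 243049 ≡ 401
105^64 ≡ 401^2 = 160801 ≡ 480
105^128 ≡ 480^2 = 230400 ≡ 132
105^256 ≡ 132^2 = 17424 ≡ 92
105^512 ≡ 92^2 = 8464 ≡ 417
593 = 512 + 64 + 16 + 1, so 105^593 ≡ 417·480·493·105 ≡ 483 (mod 619)

483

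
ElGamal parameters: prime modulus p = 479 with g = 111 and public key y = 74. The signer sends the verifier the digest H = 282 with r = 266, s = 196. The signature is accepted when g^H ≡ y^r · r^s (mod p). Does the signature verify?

Left side g^H mod p:
Squares mod 479: 111^1≡111, 111^2≡346, 111^4≡445, 111^8≡198, 111^16≡405, 111^32≡207, 111^64≡218, 111^128≡103, 111^256≡71
282 = 256 + 16 + 8 + 2, so 111^282 ≡ 71·405·198·346 ≡ 165 (mod 479)
Right side y^r · r^s mod p:
Squares mod 479: 74^1≡74, 74^2≡207, 74^4≡218, 74^8≡103, 74^16≡71, 74^32≡251, 74^64≡252, 74^128≡276, 74^256≡15
266 = 256 + 8 + 2, so 74^266 ≡ 15·103·207 ≡ 322 (mod 479)
Squares mod 479: 266^1≡266, 266^2≡343, 266^4≡294, 266^8≡216, 266^16≡193, 266^32≡366, 266^64≡315, 266^128≡72
196 = 128 + 64 + 4, so 266^196 ≡ 72·315·294 ≡ 240 (mod 479)
322·240 = 77280 ≡ 161 (mod 479)
165 ≠ 161, so verification fails.

does not verify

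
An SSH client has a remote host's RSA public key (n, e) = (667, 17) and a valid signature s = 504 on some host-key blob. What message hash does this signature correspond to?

s^2 ≡ 504^2 = 254016 ≡ 556
s^4 ≡ 556^2 = 309136 ≡ 315
s^8 ≡ 315^2 = 99225 ≡ 509
s^16 ≡ 509^2 = 259081 ≡ 285
17 = 16 + 1, so s^17 ≡ 285·504 ≡ 235 (mod 667)

235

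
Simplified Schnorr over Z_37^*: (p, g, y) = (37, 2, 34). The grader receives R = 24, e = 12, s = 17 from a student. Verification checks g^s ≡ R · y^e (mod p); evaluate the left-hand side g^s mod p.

2^2 = 4
2^4 ≡ 4^2 = 16
2^8 ≡ 16^2 = 256 ≡ 34
2^16 ≡ 34^2 = 1156 ≡ 9
17 = 16 + 1, so 2^17 ≡ 9·2 ≡ 18 (mod 37)

18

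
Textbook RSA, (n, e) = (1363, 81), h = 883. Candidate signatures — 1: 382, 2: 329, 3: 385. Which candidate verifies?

Candidate 1: 382^81 mod 1363 = 883
  → matches h = 883
Candidate 2: 329^81 mod 1363 = 752
Candidate 3: 385^81 mod 1363 = 896

1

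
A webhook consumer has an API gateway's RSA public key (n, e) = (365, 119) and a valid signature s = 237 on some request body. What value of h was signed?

Squares mod 365: s^1≡237, s^2≡324, s^4≡221, s^8≡296, s^16≡16, s^32≡256, s^64≡201
119 = 64 + 32 + 16 + 4 + 2 + 1, so s^119 ≡ 201·256·16·221·324·237 ≡ 333 (mod 365)

333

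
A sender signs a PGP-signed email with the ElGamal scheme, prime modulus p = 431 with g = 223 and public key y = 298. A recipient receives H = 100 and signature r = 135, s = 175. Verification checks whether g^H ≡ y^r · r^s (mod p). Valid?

Left side g^H mod p:
Squares mod 431: 223^1≡223, 223^2≡164, 223^4≡174, 223^8≡106, 223^16≡30, 223^32≡38, 223^64≡151
100 = 64 + 32 + 4, so 223^100 ≡ 151·38·174 ≡ 216 (mod 431)
Right side y^r · r^s mod p:
Squares mod 431: 298^1≡298, 298^2≡18, 298^4≡324, 298^8≡243, 298^16≡2, 298^32≡4, 298^64≡16, 298^128≡256
135 = 128 + 4 + 2 + 1, so 298^135 ≡ 256·324·18·298 ≡ 229 (mod 431)
Squares mod 431: 135^1≡135, 135^2≡123, 135^4≡44, 135^8≡212, 135^16≡120, 135^32≡177, 135^64≡297, 135^128≡285
175 = 128 + 32 + 8 + 4 + 2 + 1, so 135^175 ≡ 285·177·212·44·123·135 ≡ 16 (mod 431)
229·16 = 3664 ≡ 216 (mod 431)
216 ≡ 216 (mod 431), so the signature is genuine.

yes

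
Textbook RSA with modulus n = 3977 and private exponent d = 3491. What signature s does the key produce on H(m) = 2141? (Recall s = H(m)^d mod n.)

2984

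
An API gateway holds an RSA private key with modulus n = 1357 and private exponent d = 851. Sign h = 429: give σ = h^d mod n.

h^2 ≡ 429^2 = 184041 ≡ 846
h^4 ≡ 846^2 = 715716 ≡ 577
h^8 ≡ 577^2 = 332929 ≡ 464
h^16 ≡ 464^2 = 215296 ≡ 890
h^32 ≡ 890^2 = 792100 ≡ 969
h^64 ≡ 969^2 = 938961 ≡ 1274
h^128 ≡ 1274^2 = 1623076 ≡ 104
h^256 ≡ 104^2 = 10816 ≡ 1317
h^512 ≡ 1317^2 = 1734489 ≡ 243
851 = 512 + 256 + 64 + 16 + 2 + 1, so h^851 ≡ 243·1317·1274·890·846·429 ≡ 1079 (mod 1357)

1079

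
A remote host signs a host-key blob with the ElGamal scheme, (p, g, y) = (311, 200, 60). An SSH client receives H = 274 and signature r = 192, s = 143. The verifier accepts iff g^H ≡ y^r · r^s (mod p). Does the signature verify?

does not verify

Left side g^H mod p:
Squares mod 311: 200^1≡200, 200^2≡192, 200^4≡166, 200^8≡188, 200^16≡201, 200^32≡282, 200^64≡219, 200^128≡67, 200^256≡135
274 = 256 + 16 + 2, so 200^274 ≡ 135·201·192 ≡ 48 (mod 311)
Right side y^r · r^s mod p:
Squares mod 311: 60^1≡60, 60^2≡179, 60^4≡8, 60^8≡64, 60^16≡53, 60^32≡10, 60^64≡100, 60^128≡48
192 = 128 + 64, so 60^192 ≡ 48·100 ≡ 135 (mod 311)
Squares mod 311: 192^1≡192, 192^2≡166, 192^4≡188, 192^8≡201, 192^16≡282, 192^32≡219, 192^64≡67, 192^128≡135
143 = 128 + 8 + 4 + 2 + 1, so 192^143 ≡ 135·201·188·166·192 ≡ 208 (mod 311)
135·208 = 28080 ≡ 90 (mod 311)
48 ≠ 90, so verification fails.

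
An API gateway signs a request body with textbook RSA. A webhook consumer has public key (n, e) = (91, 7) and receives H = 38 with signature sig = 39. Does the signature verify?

does not verify

sig^2 ≡ 39^2 = 1521 ≡ 65
sig^4 ≡ 65^2 = 4225 ≡ 39
7 = 4 + 2 + 1, so sig^7 ≡ 39·65·39 ≡ 39 (mod 91)
sig^7 mod 91 = 39, but H = 38.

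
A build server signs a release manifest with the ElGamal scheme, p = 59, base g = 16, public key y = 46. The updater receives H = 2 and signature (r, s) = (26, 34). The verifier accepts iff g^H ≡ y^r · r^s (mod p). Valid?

Left side g^H mod p:
16^2 mod 59 = 20
Right side y^r · r^s mod p:
46^26 mod 59 = 21
26^34 mod 59 = 15
21·15 = 315 ≡ 20 (mod 59)
20 ≡ 20 (mod 59), so the signature is genuine.

yes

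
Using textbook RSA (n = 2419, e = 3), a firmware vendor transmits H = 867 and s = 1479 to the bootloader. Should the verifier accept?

reject

s^2 ≡ 1479^2 = 2187441 ≡ 665
3 = 2 + 1, so s^3 ≡ 665·1479 ≡ 1421 (mod 2419)
1421 ≠ 867, so verification fails.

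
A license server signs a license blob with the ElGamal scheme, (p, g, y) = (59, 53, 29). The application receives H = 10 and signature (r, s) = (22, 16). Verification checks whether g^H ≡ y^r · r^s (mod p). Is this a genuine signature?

genuine

Left side g^H mod p:
53^10 mod 59 = 26
Right side y^r · r^s mod p:
29^22 mod 59 = 49
22^16 mod 59 = 21
49·21 = 1029 ≡ 26 (mod 59)
26 ≡ 26 (mod 59), so the signature is genuine.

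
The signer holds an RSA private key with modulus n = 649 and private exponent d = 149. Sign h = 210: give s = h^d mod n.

h^2 ≡ 210^2 = 44100 ≡ 617
h^4 ≡ 617^2 = 380689 ≡ 375
h^8 ≡ 375^2 = 140625 ≡ 441
h^16 ≡ 441^2 = 194481 ≡ 430
h^32 ≡ 430^2 = 184900 ≡ 584
h^64 ≡ 584^2 = 341056 ≡ 331
h^128 ≡ 331^2 = 109561 ≡ 529
149 = 128 + 16 + 4 + 1, so h^149 ≡ 529·430·375·210 ≡ 628 (mod 649)

628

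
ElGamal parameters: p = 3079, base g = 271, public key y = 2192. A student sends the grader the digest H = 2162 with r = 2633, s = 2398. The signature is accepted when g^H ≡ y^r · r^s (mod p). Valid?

no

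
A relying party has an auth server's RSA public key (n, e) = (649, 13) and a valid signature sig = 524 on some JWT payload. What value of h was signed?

sig^2 ≡ 524^2 = 274576 ≡ 49
sig^4 ≡ 49^2 = 2401 ≡ 454
sig^8 ≡ 454^2 = 206116 ≡ 383
13 = 8 + 4 + 1, so sig^13 ≡ 383·454·524 ≡ 409 (mod 649)

409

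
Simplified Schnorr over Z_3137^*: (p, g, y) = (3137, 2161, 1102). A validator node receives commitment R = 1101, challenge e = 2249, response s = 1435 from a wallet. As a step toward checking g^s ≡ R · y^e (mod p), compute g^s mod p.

2161^1435 mod 3137 = 1777

1777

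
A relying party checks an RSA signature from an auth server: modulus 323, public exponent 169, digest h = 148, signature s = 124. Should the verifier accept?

s^2 ≡ 124^2 = 15376 ≡ 195
s^4 ≡ 195^2 = 38025 ≡ 234
s^8 ≡ 234^2 = 54756 ≡ 169
s^16 ≡ 169^2 = 28561 ≡ 137
s^32 ≡ 137^2 = 18769 ≡ 35
s^64 ≡ 35^2 = 1225 ≡ 256
s^128 ≡ 256^2 = 65536 ≡ 290
169 = 128 + 32 + 8 + 1, so s^169 ≡ 290·35·169·124 ≡ 148 (mod 323)
s^169 mod 323 = 148 matches h.

accept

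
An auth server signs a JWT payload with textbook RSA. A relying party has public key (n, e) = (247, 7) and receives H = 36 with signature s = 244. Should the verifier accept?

accept

s^2 ≡ 244^2 = 59536 ≡ 9
s^4 ≡ 9^2 = 81
7 = 4 + 2 + 1, so s^7 ≡ 81·9·244 ≡ 36 (mod 247)
36 = H, so the signature checks out.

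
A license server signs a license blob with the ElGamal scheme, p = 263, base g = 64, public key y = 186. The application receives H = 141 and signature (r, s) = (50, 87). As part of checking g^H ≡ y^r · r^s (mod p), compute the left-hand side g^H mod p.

64^2 = 4096 ≡ 151
64^4 ≡ 151^2 = 22801 ≡ 183
64^8 ≡ 183^2 = 33489 ≡ 88
64^16 ≡ 88^2 = 7744 ≡ 117
64^32 ≡ 117^2 = 13689 ≡ 13
64^64 ≡ 13^2 = 169
64^128 ≡ 169^2 = 28561 ≡ 157
141 = 128 + 8 + 4 + 1, so 64^141 ≡ 157·88·183·64 ≡ 138 (mod 263)

138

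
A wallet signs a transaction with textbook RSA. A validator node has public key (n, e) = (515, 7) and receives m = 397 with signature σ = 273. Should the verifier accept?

σ^2 ≡ 273^2 = 74529 ≡ 369
σ^4 ≡ 369^2 = 136161 ≡ 201
7 = 4 + 2 + 1, so σ^7 ≡ 201·369·273 ≡ 397 (mod 515)
σ^7 mod 515 = 397 matches m.

accept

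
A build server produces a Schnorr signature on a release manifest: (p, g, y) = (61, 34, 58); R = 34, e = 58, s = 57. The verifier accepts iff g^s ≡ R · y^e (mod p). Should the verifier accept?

accept

g^s mod p:
34^57 mod 61 = 58
R · y^e mod p:
58^58 mod 61 = 34
34·34 = 1156 ≡ 58 (mod 61)
58 ≡ 58 (mod 61); signature holds.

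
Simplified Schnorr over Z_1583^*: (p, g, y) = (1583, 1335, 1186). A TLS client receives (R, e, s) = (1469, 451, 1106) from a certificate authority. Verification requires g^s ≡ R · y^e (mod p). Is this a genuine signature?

forged

g^s mod p:
1335^2 = 1782225 ≡ 1350
1335^4 ≡ 1350^2 = 1822500 ≡ 467
1335^8 ≡ 467^2 = 218089 ≡ 1218
1335^16 ≡ 1218^2 = 1483524 ≡ 253
1335^32 ≡ 253^2 = 64009 ≡ 689
1335^64 ≡ 689^2 = 474721 ≡ 1404
1335^128 ≡ 1404^2 = 1971216 ≡ 381
1335^256 ≡ 381^2 = 145161 ≡ 1108
1335^512 ≡ 1108^2 = 1227664 ≡ 839
1335^1024 ≡ 839^2 = 703921 ≡ 1069
1106 = 1024 + 64 + 16 + 2, so 1335^1106 ≡ 1069·1404·253·1350 ≡ 242 (mod 1583)
R · y^e mod p:
1186^2 = 1406596 ≡ 892
1186^4 ≡ 892^2 = 795664 ≡ 998
1186^8 ≡ 998^2 = 996004 ≡ 297
1186^16 ≡ 297^2 = 88209 ≡ 1144
1186^32 ≡ 1144^2 = 1308736 ≡ 1178
1186^64 ≡ 1178^2 = 1387684 ≡ 976
1186^128 ≡ 976^2 = 952576 ≡ 1193
1186^256 ≡ 1193^2 = 1423249 ≡ 132
451 = 256 + 128 + 64 + 2 + 1, so 1186^451 ≡ 132·1193·976·892·1186 ≡ 414 (mod 1583)
1469·414 = 608166 ≡ 294 (mod 1583)
242 ≠ 294; the check fails.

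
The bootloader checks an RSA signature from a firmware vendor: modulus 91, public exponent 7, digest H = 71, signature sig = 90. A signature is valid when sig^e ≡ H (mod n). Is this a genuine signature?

Squares mod 91: sig^1≡90, sig^2≡1, sig^4≡1
7 = 4 + 2 + 1, so sig^7 ≡ 1·1·90 ≡ 90 (mod 91)
90 ≠ 71, so verification fails.

forged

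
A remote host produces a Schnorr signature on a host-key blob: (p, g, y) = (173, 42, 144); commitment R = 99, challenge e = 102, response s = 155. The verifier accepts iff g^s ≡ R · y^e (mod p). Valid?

yes

g^s mod p:
42^2 = 1764 ≡ 34
42^4 ≡ 34^2 = 1156 ≡ 118
42^8 ≡ 118^2 = 13924 ≡ 84
42^16 ≡ 84^2 = 7056 ≡ 136
42^32 ≡ 136^2 = 18496 ≡ 158
42^64 ≡ 158^2 = 24964 ≡ 52
42^128 ≡ 52^2 = 2704 ≡ 109
155 = 128 + 16 + 8 + 2 + 1, so 42^155 ≡ 109·136·84·34·42 ≡ 58 (mod 173)
R · y^e mod p:
144^2 = 20736 ≡ 149
144^4 ≡ 149^2 = 22201 ≡ 57
144^8 ≡ 57^2 = 3249 ≡ 135
144^16 ≡ 135^2 = 18225 ≡ 60
144^32 ≡ 60^2 = 3600 ≡ 140
144^64 ≡ 140^2 = 19600 ≡ 51
102 = 64 + 32 + 4 + 2, so 144^102 ≡ 51·140·57·149 ≡ 60 (mod 173)
99·60 = 5940 ≡ 58 (mod 173)
58 ≡ 58 (mod 173); signature holds.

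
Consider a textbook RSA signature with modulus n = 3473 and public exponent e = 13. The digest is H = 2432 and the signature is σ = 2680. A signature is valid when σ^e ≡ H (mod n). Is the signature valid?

Squares mod 3473: σ^1≡2680, σ^2≡236, σ^4≡128, σ^8≡2492
13 = 8 + 4 + 1, so σ^13 ≡ 2492·128·2680 ≡ 1041 (mod 3473)
The recovered value 1041 does not match the digest 2432.

invalid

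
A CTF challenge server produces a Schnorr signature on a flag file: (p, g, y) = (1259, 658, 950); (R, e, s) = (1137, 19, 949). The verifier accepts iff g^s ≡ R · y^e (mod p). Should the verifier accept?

reject

g^s mod p:
658^2 = 432964 ≡ 1127
658^4 ≡ 1127^2 = 1270129 ≡ 1057
658^8 ≡ 1057^2 = 1117249 ≡ 516
658^16 ≡ 516^2 = 266256 ≡ 607
658^32 ≡ 607^2 = 368449 ≡ 821
658^64 ≡ 821^2 = 674041 ≡ 476
658^128 ≡ 476^2 = 226576 ≡ 1215
658^256 ≡ 1215^2 = 1476225 ≡ 677
658^512 ≡ 677^2 = 458329 ≡ 53
949 = 512 + 256 + 128 + 32 + 16 + 4 + 1, so 658^949 ≡ 53·677·1215·821·607·1057·658 ≡ 1207 (mod 1259)
R · y^e mod p:
950^2 = 902500 ≡ 1056
950^4 ≡ 1056^2 = 1115136 ≡ 921
950^8 ≡ 921^2 = 848241 ≡ 934
950^16 ≡ 934^2 = 872356 ≡ 1128
19 = 16 + 2 + 1, so 950^19 ≡ 1128·1056·950 ≡ 256 (mod 1259)
1137·256 = 291072 ≡ 243 (mod 1259)
1207 ≠ 243; the check fails.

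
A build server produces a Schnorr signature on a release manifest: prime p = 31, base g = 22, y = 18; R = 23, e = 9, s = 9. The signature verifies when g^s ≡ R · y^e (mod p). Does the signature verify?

does not verify

g^s mod p:
22^2 = 484 ≡ 19
22^4 ≡ 19^2 = 361 ≡ 20
22^8 ≡ 20^2 = 400 ≡ 28
9 = 8 + 1, so 22^9 ≡ 28·22 ≡ 27 (mod 31)
R · y^e mod p:
18^2 = 324 ≡ 14
18^4 ≡ 14^2 = 196 ≡ 10
18^8 ≡ 10^2 = 100 ≡ 7
9 = 8 + 1, so 18^9 ≡ 7·18 ≡ 2 (mod 31)
23·2 = 46 ≡ 15 (mod 31)
27 ≠ 15; the check fails.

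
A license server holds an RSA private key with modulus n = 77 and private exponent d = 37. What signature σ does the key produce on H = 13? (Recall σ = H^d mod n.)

H^2 ≡ 13^2 = 169 ≡ 15
H^4 ≡ 15^2 = 225 ≡ 71
H^8 ≡ 71^2 = 5041 ≡ 36
H^16 ≡ 36^2 = 1296 ≡ 64
H^32 ≡ 64^2 = 4096 ≡ 15
37 = 32 + 4 + 1, so H^37 ≡ 15·71·13 ≡ 62 (mod 77)

62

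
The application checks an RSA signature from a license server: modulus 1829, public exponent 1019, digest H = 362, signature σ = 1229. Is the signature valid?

invalid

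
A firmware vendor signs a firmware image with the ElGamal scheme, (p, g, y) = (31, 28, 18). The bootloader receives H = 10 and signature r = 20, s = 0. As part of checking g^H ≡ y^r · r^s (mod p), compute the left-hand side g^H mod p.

28^2 = 784 ≡ 9
28^4 ≡ 9^2 = 81 ≡ 19
28^8 ≡ 19^2 = 361 ≡ 20
10 = 8 + 2, so 28^10 ≡ 20·9 ≡ 25 (mod 31)

25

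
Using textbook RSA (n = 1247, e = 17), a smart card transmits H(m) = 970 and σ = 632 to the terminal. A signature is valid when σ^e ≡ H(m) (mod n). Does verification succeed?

σ^2 ≡ 632^2 = 399424 ≡ 384
σ^4 ≡ 384^2 = 147456 ≡ 310
σ^8 ≡ 310^2 = 96100 ≡ 81
σ^16 ≡ 81^2 = 6561 ≡ 326
17 = 16 + 1, so σ^17 ≡ 326·632 ≡ 277 (mod 1247)
277 ≠ 970, so verification fails.

fails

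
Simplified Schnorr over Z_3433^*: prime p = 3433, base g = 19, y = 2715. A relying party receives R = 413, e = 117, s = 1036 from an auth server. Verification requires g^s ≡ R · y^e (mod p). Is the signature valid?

valid

g^s mod p:
19^2 = 361
19^4 ≡ 361^2 = 130321 ≡ 3300
19^8 ≡ 3300^2 = 10890000 ≡ 524
19^16 ≡ 524^2 = 274576 ≡ 3369
19^32 ≡ 3369^2 = 11350161 ≡ 663
19^64 ≡ 663^2 = 439569 ≡ 145
19^128 ≡ 145^2 = 21025 ≡ 427
19^256 ≡ 427^2 = 182329 ≡ 380
19^512 ≡ 380^2 = 144400 ≡ 214
19^1024 ≡ 214^2 = 45796 ≡ 1167
1036 = 1024 + 8 + 4, so 19^1036 ≡ 1167·524·3300 ≡ 639 (mod 3433)
R · y^e mod p:
2715^2 = 7371225 ≡ 574
2715^4 ≡ 574^2 = 329476 ≡ 3341
2715^8 ≡ 3341^2 = 11162281 ≡ 1598
2715^16 ≡ 1598^2 = 2553604 ≡ 2885
2715^32 ≡ 2885^2 = 8323225 ≡ 1633
2715^64 ≡ 1633^2 = 2666689 ≡ 2681
117 = 64 + 32 + 16 + 4 + 1, so 2715^117 ≡ 2681·1633·2885·3341·2715 ≡ 2595 (mod 3433)
413·2595 = 1071735 ≡ 639 (mod 3433)
639 ≡ 639 (mod 3433); signature holds.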